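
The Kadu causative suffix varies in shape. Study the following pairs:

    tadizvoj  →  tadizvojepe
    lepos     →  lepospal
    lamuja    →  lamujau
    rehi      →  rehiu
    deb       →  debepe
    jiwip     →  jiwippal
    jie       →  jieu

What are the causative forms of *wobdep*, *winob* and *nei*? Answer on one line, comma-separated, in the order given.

wobdeppal, winobepe, neiu

The alternation tracks the final sound of the stem — -pal when the stem ends in a voiceless consonant (*lepos*, *jiwip*); -epe when the stem ends in a voiced consonant (*tadizvoj*, *deb*); -u when the stem ends in a vowel (*lamuja*, *rehi*, *jie*).
*wobdep*: final sound = /p/, a voiceless consonant → -pal → *wobdeppal*.
*winob* — final sound /b/ (a voiced consonant) → -epe → *winobepe*.
*nei* — final sound /i/ (a vowel) → -u → *neiu*.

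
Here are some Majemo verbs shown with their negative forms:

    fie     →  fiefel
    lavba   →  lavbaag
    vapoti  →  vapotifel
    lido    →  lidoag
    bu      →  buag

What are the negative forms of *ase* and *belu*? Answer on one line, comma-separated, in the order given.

The alternation tracks the last vowel of the stem — -fel when the last vowel of the stem is a front vowel (*fie*, *vapoti*); -ag when the last vowel of the stem is a back vowel (*lavba*, *lido*, *bu*).
Since the last vowel of *ase* is /e/ (a front vowel), it takes -fel, giving *asefel*.
The last vowel of *belu* is /u/, which is a back vowel, so the suffix is -ag, giving *beluag*.

asefel, beluag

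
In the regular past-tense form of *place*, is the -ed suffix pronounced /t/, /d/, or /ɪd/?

The stem *place* ends in a voiceless consonant other than /t/.
The -ed suffix is realized as /ɪd/ after /t, d/; as /t/ after other voiceless consonants; and as /d/ after other voiced sounds.
So -ed on *place* is pronounced /t/.

/t/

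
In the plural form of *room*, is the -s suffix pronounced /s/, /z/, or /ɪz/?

/z/

The stem *room* ends in a voiced non-sibilant sound.
The plural suffix surfaces as /ɪz/ after sibilants, /s/ after other voiceless consonants, and /z/ after other voiced sounds.
So the plural -s on *room* is pronounced /z/.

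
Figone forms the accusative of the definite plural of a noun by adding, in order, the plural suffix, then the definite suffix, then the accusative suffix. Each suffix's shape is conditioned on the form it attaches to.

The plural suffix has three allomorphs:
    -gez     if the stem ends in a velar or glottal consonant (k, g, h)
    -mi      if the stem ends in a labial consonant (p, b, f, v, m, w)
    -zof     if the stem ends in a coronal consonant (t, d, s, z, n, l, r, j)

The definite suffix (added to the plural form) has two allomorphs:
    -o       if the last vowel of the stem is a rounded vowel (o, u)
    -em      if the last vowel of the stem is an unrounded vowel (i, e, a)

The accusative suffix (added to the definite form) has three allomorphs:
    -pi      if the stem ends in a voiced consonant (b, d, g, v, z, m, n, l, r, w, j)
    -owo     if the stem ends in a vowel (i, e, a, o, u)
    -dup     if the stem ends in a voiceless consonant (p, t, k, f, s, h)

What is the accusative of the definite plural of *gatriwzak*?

gatriwzakgezempi

The final consonant of *gatriwzak* is /k/, which is velar/glottal, so the plural suffix is -gez, giving *gatriwzakgez*.
The plural form *gatriwzakgez* — last vowel /e/ (an unrounded vowel) → -em → *gatriwzakgezem*.
The definite form *gatriwzakgezem*: final sound = /m/, a voiced consonant → -pi → *gatriwzakgezempi*.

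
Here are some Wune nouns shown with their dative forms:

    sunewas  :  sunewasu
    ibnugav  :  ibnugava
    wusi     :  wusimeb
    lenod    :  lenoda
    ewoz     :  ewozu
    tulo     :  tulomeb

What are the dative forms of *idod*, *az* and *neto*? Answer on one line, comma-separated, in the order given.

The alternation tracks the final sound of the stem — -u when the stem ends in a sibilant (*sunewas*, *ewoz*); -a when the stem ends in a non-sibilant consonant (*ibnugav*, *lenod*); -meb when the stem ends in a vowel (*wusi*, *tulo*).
The final sound of *idod* is /d/, which is a non-sibilant consonant, so the suffix is -a, giving *idoda*.
The final sound of *az* is /z/, which is a sibilant, so the suffix is -u, giving *azu*.
The final sound of *neto* is /o/, which is a vowel, so the suffix is -meb, giving *netomeb*.

idoda, azu, netomeb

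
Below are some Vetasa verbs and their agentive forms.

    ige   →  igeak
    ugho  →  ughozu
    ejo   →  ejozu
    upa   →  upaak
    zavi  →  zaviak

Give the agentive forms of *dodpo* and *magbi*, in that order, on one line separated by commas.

dodpozu, magbiak

The suffix is conditioned by the last vowel: -zu when the last vowel of the stem is a rounded vowel (*ugho*, *ejo*); -ak when the last vowel of the stem is an unrounded vowel (*ige*, *upa*, *zavi*).
The last vowel of *dodpo* is /o/, which is a rounded vowel, so the suffix is -zu, giving *dodpozu*.
Since the last vowel of *magbi* is /i/ (an unrounded vowel), it takes -ak, giving *magbiak*.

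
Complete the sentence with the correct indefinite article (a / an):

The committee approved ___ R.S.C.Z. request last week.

an

The indefinite article is chosen by the initial *sound* of the following word, not its spelling.
The initialism *R.S.C.Z.* is read letter by letter; the first letter, R, is pronounced /ɑr/, which begins with a vowel sound.
So the article is *an*: The committee approved an R.S.C.Z. request last week.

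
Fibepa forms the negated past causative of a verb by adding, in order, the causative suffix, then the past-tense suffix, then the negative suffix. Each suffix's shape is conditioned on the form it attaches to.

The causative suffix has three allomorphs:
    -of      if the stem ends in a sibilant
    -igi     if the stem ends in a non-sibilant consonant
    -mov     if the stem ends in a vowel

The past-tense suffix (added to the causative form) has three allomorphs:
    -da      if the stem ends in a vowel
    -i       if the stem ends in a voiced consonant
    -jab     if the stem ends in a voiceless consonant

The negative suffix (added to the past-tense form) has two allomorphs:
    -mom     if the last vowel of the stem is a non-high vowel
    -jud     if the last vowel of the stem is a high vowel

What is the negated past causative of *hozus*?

*hozus*: final sound = /s/, a sibilant → -of → *hozusof*.
Since the final sound of the causative form *hozusof* is /f/ (a voiceless consonant), it takes -jab, giving *hozusofjab*.
The last vowel of the past-tense form *hozusofjab* is /a/, which is a non-high vowel, so the negative suffix is -mom, giving *hozusofjabmom*.

hozusofjabmom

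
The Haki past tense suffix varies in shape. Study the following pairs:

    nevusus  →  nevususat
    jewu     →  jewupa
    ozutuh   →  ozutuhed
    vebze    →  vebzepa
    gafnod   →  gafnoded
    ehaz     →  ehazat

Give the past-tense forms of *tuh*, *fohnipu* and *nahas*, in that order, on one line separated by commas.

The suffix is conditioned by the final sound: -at when the stem ends in a sibilant (*nevusus*, *ehaz*); -ed when the stem ends in a non-sibilant consonant (*ozutuh*, *gafnod*); -pa when the stem ends in a vowel (*jewu*, *vebze*).
Since the final sound of *tuh* is /h/ (a non-sibilant consonant), it takes -ed, giving *tuhed*.
*fohnipu*: final sound = /u/, a vowel → -pa → *fohnipupa*.
*nahas*: final sound = /s/, a sibilant → -at → *nahasat*.

tuhed, fohnipupa, nahasat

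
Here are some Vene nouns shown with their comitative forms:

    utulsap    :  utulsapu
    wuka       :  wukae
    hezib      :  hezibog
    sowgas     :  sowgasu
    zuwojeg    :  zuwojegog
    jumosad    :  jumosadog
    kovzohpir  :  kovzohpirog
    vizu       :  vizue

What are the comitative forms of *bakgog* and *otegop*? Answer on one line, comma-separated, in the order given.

Looking at the final sound of each stem: -u when the stem ends in a voiceless consonant (*utulsap*, *sowgas*); -og when the stem ends in a voiced consonant (*hezib*, *zuwojeg*, *jumosad*, *kovzohpir*); -e when the stem ends in a vowel (*wuka*, *vizu*).
The final sound of *bakgog* is /g/, which is a voiced consonant, so the suffix is -og, giving *bakgogog*.
*otegop* — final sound /p/ (a voiceless consonant) → -u → *otegopu*.

bakgogog, otegopu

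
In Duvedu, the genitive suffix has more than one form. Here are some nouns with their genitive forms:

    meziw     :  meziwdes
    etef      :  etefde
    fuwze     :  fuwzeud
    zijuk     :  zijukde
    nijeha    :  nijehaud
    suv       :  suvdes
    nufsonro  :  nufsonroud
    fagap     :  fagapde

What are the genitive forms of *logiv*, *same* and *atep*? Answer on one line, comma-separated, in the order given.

logivdes, sameud, atepde

Looking at the final sound of each stem: -de when the stem ends in a voiceless consonant (*etef*, *zijuk*, *fagap*); -des when the stem ends in a voiced consonant (*meziw*, *suv*); -ud when the stem ends in a vowel (*fuwze*, *nijeha*, *nufsonro*).
*logiv*: final sound = /v/, a voiced consonant → -des → *logivdes*.
Since the final sound of *same* is /e/ (a vowel), it takes -ud, giving *sameud*.
*atep* — final sound /p/ (a voiceless consonant) → -de → *atepde*.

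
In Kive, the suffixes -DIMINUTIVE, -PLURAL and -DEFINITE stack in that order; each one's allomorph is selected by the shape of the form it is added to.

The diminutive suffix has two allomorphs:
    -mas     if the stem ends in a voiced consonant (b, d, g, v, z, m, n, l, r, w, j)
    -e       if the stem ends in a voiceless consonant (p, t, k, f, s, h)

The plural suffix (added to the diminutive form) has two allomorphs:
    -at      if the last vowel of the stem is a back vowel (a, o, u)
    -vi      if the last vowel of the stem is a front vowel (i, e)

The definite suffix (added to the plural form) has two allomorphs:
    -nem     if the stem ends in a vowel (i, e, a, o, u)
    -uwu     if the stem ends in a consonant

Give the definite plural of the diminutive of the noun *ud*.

Since the final consonant of *ud* is /d/ (voiced), it takes -mas, giving *udmas*.
The diminutive form *udmas* — last vowel /a/ (a back vowel) → -at → *udmasat*.
The plural form *udmasat* — final sound /t/ (a consonant) → -uwu → *udmasatuwu*.

udmasatuwu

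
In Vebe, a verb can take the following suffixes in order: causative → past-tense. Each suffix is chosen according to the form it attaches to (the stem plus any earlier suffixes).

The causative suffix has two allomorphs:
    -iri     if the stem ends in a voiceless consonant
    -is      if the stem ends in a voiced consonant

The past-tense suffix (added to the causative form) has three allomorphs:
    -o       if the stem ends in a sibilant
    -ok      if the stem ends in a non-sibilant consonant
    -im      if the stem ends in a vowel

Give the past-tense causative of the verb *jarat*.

jaratiriim

The final consonant of *jarat* is /t/, which is voiceless, so the causative suffix is -iri, giving *jaratiri*.
Since the final sound of the causative form *jaratiri* is /i/ (a vowel), it takes -im, giving *jaratiriim*.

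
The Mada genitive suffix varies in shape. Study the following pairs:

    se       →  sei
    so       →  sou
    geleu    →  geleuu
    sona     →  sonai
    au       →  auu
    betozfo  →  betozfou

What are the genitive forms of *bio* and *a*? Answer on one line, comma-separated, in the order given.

The pattern is rounding harmony: -u when the last vowel of the stem is a rounded vowel (*so*, *geleu*, *au*, *betozfo*); -i when the last vowel of the stem is an unrounded vowel (*se*, *sona*).
*bio*: last vowel = /o/, a rounded vowel → -u → *biou*.
*a*: last vowel = /a/, an unrounded vowel → -i → *ai*.

biou, ai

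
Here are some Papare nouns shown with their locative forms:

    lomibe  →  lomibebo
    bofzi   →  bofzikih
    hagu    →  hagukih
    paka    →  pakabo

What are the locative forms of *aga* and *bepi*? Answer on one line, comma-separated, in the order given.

The pattern is height harmony: -kih when the last vowel of the stem is a high vowel (*bofzi*, *hagu*); -bo when the last vowel of the stem is a non-high vowel (*lomibe*, *paka*).
*aga*: last vowel = /a/, a non-high vowel → -bo → *agabo*.
*bepi*: last vowel = /i/, a high vowel → -kih → *bepikih*.

agabo, bepikih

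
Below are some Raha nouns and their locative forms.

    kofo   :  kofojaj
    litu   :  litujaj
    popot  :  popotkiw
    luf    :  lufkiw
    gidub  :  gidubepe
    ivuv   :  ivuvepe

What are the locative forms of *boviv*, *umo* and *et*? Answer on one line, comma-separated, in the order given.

Looking at the final sound of each stem: -kiw when the stem ends in a voiceless consonant (*popot*, *luf*); -epe when the stem ends in a voiced consonant (*gidub*, *ivuv*); -jaj when the stem ends in a vowel (*kofo*, *litu*).
The final sound of *boviv* is /v/, which is a voiced consonant, so the suffix is -epe, giving *bovivepe*.
Since the final sound of *umo* is /o/ (a vowel), it takes -jaj, giving *umojaj*.
*et*: final sound = /t/, a voiceless consonant → -kiw → *etkiw*.

bovivepe, umojaj, etkiw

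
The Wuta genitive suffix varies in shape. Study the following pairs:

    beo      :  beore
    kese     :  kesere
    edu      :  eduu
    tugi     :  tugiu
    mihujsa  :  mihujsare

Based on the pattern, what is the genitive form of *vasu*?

The alternation tracks the last vowel of the stem — -u when the last vowel of the stem is a high vowel (*edu*, *tugi*); -re when the last vowel of the stem is a non-high vowel (*beo*, *kese*, *mihujsa*).
*vasu* — last vowel /u/ (a high vowel) → -u → *vasuu*.

vasuu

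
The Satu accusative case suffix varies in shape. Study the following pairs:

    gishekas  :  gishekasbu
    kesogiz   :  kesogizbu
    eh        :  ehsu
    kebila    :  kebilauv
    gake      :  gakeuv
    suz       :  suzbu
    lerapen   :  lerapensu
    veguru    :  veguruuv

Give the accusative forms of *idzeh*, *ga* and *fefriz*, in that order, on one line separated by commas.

The suffix is conditioned by the final sound: -bu when the stem ends in a sibilant (*gishekas*, *kesogiz*, *suz*); -su when the stem ends in a non-sibilant consonant (*eh*, *lerapen*); -uv when the stem ends in a vowel (*kebila*, *gake*, *veguru*).
*idzeh*: final sound = /h/, a non-sibilant consonant → -su → *idzehsu*.
*ga*: final sound = /a/, a vowel → -uv → *gauv*.
*fefriz* — final sound /z/ (a sibilant) → -bu → *fefrizbu*.

idzehsu, gauv, fefrizbu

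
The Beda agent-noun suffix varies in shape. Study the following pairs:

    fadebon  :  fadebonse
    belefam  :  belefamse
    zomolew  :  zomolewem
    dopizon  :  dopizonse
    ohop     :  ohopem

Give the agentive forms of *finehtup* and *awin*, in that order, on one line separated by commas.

finehtupem, awinse

The pattern is nasality of the final consonant: -se when the stem ends in a nasal (*fadebon*, *belefam*, *dopizon*); -em when the stem ends in a non-nasal consonant (*zomolew*, *ohop*).
Since the final consonant of *finehtup* is /p/ (non-nasal), it takes -em, giving *finehtupem*.
*awin*: final consonant = /n/, a nasal → -se → *awinse*.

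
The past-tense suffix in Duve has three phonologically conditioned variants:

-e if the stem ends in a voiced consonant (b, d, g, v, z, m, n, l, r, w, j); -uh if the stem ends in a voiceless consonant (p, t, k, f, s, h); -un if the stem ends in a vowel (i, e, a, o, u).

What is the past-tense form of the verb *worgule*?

worguleun

Since the final sound of *worgule* is /e/ (a vowel), it takes -un, giving *worguleun*.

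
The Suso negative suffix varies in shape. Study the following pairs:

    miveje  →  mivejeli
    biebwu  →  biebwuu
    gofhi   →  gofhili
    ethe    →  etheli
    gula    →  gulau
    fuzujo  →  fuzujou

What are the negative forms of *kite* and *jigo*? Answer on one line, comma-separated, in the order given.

The alternation tracks the last vowel of the stem — -li when the last vowel of the stem is a front vowel (*miveje*, *gofhi*, *ethe*); -u when the last vowel of the stem is a back vowel (*biebwu*, *gula*, *fuzujo*).
*kite* — last vowel /e/ (a front vowel) → -li → *kiteli*.
Since the last vowel of *jigo* is /o/ (a back vowel), it takes -u, giving *jigou*.

kiteli, jigou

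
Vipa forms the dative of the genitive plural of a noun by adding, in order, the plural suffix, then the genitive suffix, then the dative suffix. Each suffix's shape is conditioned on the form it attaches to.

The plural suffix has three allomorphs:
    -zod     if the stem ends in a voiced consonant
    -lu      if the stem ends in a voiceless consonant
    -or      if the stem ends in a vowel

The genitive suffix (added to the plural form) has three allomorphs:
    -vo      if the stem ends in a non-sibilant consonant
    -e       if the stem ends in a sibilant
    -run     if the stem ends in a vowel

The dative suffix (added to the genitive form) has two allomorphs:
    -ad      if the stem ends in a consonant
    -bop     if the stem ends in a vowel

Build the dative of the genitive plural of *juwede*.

*juwede* — final sound /e/ (a vowel) → -or → *juwedeor*.
The final sound of the plural form *juwedeor* is /r/, which is a non-sibilant consonant, so the genitive suffix is -vo, giving *juwedeorvo*.
The final sound of the genitive form *juwedeorvo* is /o/, which is a vowel, so the dative suffix is -bop, giving *juwedeorvobop*.

juwedeorvobop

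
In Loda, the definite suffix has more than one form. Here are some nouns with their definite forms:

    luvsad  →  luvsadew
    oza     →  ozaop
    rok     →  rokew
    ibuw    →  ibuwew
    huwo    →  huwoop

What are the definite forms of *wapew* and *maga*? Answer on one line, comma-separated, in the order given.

wapewew, magaop

Looking at the final sound of each stem: -ew when the stem ends in a consonant (*luvsad*, *rok*, *ibuw*); -op when the stem ends in a vowel (*oza*, *huwo*).
*wapew*: final sound = /w/, a consonant → -ew → *wapewew*.
*maga* — final sound /a/ (a vowel) → -op → *magaop*.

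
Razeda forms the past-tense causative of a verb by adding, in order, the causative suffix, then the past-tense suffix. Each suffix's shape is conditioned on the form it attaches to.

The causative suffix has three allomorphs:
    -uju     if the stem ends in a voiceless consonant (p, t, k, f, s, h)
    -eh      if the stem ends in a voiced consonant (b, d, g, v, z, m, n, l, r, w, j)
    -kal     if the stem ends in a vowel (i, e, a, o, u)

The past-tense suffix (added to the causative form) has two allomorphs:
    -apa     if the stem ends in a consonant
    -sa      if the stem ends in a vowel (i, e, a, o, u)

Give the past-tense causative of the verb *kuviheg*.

Since the final sound of *kuviheg* is /g/ (a voiced consonant), it takes -eh, giving *kuvihegeh*.
Since the final sound of the causative form *kuvihegeh* is /h/ (a consonant), it takes -apa, giving *kuvihegehapa*.

kuvihegehapa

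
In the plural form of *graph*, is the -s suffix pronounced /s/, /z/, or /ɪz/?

The stem *graph* ends in a voiceless non-sibilant consonant.
The plural suffix surfaces as /ɪz/ after sibilants, /s/ after other voiceless consonants, and /z/ after other voiced sounds.
So the plural -s on *graph* is pronounced /s/.

/s/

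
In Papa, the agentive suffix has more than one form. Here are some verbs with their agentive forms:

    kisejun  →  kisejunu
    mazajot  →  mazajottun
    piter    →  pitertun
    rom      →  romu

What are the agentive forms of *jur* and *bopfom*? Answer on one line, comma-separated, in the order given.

jurtun, bopfomu

The pattern is nasality of the final consonant: -u when the stem ends in a nasal (*kisejun*, *rom*); -tun when the stem ends in a non-nasal consonant (*mazajot*, *piter*).
*jur* — final consonant /r/ (non-nasal) → -tun → *jurtun*.
The final consonant of *bopfom* is /m/, which is a nasal, so the suffix is -u, giving *bopfomu*.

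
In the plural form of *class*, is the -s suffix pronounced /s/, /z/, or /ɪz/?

/ɪz/

The stem *class* ends in a sibilant (/s, z, ʃ, ʒ, tʃ, dʒ/).
The plural suffix surfaces as /ɪz/ after sibilants, /s/ after other voiceless consonants, and /z/ after other voiced sounds.
So the plural -s on *class* is pronounced /ɪz/.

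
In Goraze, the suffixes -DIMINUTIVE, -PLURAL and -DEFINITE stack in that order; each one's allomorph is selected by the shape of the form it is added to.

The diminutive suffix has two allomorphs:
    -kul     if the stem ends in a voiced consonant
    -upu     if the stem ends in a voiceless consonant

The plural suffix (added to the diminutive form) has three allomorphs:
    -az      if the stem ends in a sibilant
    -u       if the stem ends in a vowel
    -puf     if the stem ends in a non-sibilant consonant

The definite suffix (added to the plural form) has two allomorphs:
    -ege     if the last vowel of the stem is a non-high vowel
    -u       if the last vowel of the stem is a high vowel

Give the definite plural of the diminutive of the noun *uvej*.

Since the final consonant of *uvej* is /j/ (voiced), it takes -kul, giving *uvejkul*.
Since the final sound of the diminutive form *uvejkul* is /l/ (a non-sibilant consonant), it takes -puf, giving *uvejkulpuf*.
The plural form *uvejkulpuf* — last vowel /u/ (a high vowel) → -u → *uvejkulpufu*.

uvejkulpufu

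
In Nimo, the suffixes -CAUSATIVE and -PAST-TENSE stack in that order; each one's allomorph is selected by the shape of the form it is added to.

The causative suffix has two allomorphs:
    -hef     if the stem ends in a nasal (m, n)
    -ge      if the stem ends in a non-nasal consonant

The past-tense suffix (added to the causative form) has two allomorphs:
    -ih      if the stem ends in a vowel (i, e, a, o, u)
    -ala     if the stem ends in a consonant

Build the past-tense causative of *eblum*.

eblumhefala

*eblum*: final consonant = /m/, a nasal → -hef → *eblumhef*.
Since the final sound of the causative form *eblumhef* is /f/ (a consonant), it takes -ala, giving *eblumhefala*.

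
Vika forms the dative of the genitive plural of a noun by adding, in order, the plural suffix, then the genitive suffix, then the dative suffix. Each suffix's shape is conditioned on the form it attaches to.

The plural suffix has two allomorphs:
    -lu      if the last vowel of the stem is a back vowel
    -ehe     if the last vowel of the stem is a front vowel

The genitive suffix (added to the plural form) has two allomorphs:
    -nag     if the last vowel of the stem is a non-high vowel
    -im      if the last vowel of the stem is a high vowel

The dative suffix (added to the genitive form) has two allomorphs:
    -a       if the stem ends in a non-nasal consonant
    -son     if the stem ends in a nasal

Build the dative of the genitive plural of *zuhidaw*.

Since the last vowel of *zuhidaw* is /a/ (a back vowel), it takes -lu, giving *zuhidawlu*.
The plural form *zuhidawlu* — last vowel /u/ (a high vowel) → -im → *zuhidawluim*.
The genitive form *zuhidawluim*: final consonant = /m/, a nasal → -son → *zuhidawluimson*.

zuhidawluimson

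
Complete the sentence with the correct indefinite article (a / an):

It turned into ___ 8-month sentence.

an

The indefinite article is chosen by the initial *sound* of the following word, not its spelling.
The number *8* is spoken "eight", beginning with /eɪt/ — a vowel sound.
So the article is *an*: It turned into an 8-month sentence.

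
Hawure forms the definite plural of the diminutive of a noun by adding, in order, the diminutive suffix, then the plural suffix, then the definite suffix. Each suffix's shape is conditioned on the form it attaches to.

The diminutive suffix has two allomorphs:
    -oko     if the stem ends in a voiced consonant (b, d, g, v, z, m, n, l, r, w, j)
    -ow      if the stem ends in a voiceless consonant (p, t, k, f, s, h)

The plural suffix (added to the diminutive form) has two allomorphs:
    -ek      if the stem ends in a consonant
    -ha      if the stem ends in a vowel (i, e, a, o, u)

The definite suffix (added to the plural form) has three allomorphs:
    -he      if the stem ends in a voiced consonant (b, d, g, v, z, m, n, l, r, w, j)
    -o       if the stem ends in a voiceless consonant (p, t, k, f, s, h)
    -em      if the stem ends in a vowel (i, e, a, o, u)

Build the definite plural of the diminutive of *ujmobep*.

ujmobepoweko

*ujmobep* — final consonant /p/ (voiceless) → -ow → *ujmobepow*.
Since the final sound of the diminutive form *ujmobepow* is /w/ (a consonant), it takes -ek, giving *ujmobepowek*.
The plural form *ujmobepowek* — final sound /k/ (a voiceless consonant) → -o → *ujmobepoweko*.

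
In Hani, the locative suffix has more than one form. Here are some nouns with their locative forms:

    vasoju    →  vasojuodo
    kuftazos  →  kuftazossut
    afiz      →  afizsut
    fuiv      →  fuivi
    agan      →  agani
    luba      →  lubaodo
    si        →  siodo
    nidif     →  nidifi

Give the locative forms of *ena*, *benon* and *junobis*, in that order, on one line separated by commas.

The alternation tracks the final sound of the stem — -sut when the stem ends in a sibilant (*kuftazos*, *afiz*); -i when the stem ends in a non-sibilant consonant (*fuiv*, *agan*, *nidif*); -odo when the stem ends in a vowel (*vasoju*, *luba*, *si*).
*ena*: final sound = /a/, a vowel → -odo → *enaodo*.
The final sound of *benon* is /n/, which is a non-sibilant consonant, so the suffix is -i, giving *benoni*.
*junobis*: final sound = /s/, a sibilant → -sut → *junobissut*.

enaodo, benoni, junobissut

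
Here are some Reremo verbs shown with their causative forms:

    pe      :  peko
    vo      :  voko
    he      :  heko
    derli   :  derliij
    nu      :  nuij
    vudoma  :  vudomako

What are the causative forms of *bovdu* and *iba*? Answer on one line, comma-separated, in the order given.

bovduij, ibako

Looking at the last vowel of each stem: -ij when the last vowel of the stem is a high vowel (*derli*, *nu*); -ko when the last vowel of the stem is a non-high vowel (*pe*, *vo*, *he*, *vudoma*).
*bovdu*: last vowel = /u/, a high vowel → -ij → *bovduij*.
*iba* — last vowel /a/ (a non-high vowel) → -ko → *ibako*.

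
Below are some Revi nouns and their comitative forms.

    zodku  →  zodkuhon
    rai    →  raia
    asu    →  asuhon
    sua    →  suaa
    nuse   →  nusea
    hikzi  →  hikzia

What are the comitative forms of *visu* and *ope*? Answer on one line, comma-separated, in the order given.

The suffix is conditioned by the last vowel: -hon when the last vowel of the stem is a rounded vowel (*zodku*, *asu*); -a when the last vowel of the stem is an unrounded vowel (*rai*, *sua*, *nuse*, *hikzi*).
Since the last vowel of *visu* is /u/ (a rounded vowel), it takes -hon, giving *visuhon*.
The last vowel of *ope* is /e/, which is an unrounded vowel, so the suffix is -a, giving *opea*.

visuhon, opea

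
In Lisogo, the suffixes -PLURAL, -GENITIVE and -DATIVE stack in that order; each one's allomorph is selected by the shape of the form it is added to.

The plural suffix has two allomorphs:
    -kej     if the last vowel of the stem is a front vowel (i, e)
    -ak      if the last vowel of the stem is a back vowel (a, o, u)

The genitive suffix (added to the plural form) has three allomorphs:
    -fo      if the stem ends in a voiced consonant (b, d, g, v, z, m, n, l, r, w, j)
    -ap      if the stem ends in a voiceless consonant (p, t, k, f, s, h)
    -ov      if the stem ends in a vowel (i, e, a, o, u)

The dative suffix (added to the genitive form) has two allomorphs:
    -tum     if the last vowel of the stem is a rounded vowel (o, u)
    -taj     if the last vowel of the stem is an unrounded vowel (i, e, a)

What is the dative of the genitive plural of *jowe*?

*jowe*: last vowel = /e/, a front vowel → -kej → *jowekej*.
Since the final sound of the plural form *jowekej* is /j/ (a voiced consonant), it takes -fo, giving *jowekejfo*.
The last vowel of the genitive form *jowekejfo* is /o/, which is a rounded vowel, so the dative suffix is -tum, giving *jowekejfotum*.

jowekejfotum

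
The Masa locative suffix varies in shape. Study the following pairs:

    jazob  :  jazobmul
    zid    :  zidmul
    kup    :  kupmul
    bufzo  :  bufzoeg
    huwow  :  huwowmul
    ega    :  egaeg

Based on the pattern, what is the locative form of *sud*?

Looking at the final sound of each stem: -mul when the stem ends in a consonant (*jazob*, *zid*, *kup*, *huwow*); -eg when the stem ends in a vowel (*bufzo*, *ega*).
*sud* — final sound /d/ (a consonant) → -mul → *sudmul*.

sudmul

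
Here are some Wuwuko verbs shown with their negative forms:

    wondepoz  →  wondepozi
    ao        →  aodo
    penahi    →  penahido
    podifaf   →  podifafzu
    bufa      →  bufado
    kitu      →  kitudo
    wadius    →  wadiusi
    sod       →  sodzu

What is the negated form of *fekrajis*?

The suffix is conditioned by the final sound: -i when the stem ends in a sibilant (*wondepoz*, *wadius*); -zu when the stem ends in a non-sibilant consonant (*podifaf*, *sod*); -do when the stem ends in a vowel (*ao*, *penahi*, *bufa*, *kitu*).
The final sound of *fekrajis* is /s/, which is a sibilant, so the suffix is -i, giving *fekrajisi*.

fekrajisi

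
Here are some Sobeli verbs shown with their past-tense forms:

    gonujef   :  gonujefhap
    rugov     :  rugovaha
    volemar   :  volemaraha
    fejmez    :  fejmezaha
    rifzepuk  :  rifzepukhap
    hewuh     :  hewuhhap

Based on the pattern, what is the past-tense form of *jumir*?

The suffix is conditioned by the final consonant: -hap when the stem ends in a voiceless consonant (*gonujef*, *rifzepuk*, *hewuh*); -aha when the stem ends in a voiced consonant (*rugov*, *volemar*, *fejmez*).
*jumir*: final consonant = /r/, voiced → -aha → *jumiraha*.

jumiraha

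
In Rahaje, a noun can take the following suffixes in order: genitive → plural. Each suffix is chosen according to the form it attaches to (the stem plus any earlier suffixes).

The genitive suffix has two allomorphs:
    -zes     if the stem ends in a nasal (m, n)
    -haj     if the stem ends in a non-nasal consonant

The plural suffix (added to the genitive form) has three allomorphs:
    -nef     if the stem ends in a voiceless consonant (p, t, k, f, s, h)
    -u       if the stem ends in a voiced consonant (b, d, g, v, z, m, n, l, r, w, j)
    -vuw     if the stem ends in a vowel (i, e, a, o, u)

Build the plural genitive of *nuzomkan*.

nuzomkanzesnef

The final consonant of *nuzomkan* is /n/, which is a nasal, so the genitive suffix is -zes, giving *nuzomkanzes*.
The final sound of the genitive form *nuzomkanzes* is /s/, which is a voiceless consonant, so the plural suffix is -nef, giving *nuzomkanzesnef*.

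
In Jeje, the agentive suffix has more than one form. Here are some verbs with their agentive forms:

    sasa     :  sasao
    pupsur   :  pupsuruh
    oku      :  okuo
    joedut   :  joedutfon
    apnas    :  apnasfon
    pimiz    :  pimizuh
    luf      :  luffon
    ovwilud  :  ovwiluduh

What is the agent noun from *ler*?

leruh

The suffix is conditioned by the final sound: -fon when the stem ends in a voiceless consonant (*joedut*, *apnas*, *luf*); -uh when the stem ends in a voiced consonant (*pupsur*, *pimiz*, *ovwilud*); -o when the stem ends in a vowel (*sasa*, *oku*).
Since the final sound of *ler* is /r/ (a voiced consonant), it takes -uh, giving *leruh*.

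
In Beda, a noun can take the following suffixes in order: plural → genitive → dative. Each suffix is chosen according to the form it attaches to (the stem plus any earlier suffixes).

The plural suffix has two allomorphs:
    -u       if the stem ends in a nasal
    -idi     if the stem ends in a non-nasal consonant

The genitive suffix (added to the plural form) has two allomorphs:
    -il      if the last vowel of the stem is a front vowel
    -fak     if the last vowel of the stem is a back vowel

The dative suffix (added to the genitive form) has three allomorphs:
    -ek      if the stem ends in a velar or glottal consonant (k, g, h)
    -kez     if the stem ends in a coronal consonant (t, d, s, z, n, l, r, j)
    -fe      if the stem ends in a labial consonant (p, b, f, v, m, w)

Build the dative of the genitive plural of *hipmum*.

Since the final consonant of *hipmum* is /m/ (a nasal), it takes -u, giving *hipmumu*.
The plural form *hipmumu* — last vowel /u/ (a back vowel) → -fak → *hipmumufak*.
The genitive form *hipmumufak* — final consonant /k/ (velar/glottal) → -ek → *hipmumufakek*.

hipmumufakek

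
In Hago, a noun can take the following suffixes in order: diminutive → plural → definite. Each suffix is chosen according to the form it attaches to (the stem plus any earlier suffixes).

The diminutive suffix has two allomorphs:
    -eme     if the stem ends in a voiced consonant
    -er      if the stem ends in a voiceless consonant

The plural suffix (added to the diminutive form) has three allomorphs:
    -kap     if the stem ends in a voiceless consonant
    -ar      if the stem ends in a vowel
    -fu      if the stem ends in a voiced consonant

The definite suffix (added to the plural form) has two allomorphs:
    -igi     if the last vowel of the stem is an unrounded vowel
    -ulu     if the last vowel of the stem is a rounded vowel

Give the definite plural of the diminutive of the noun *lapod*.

lapodemearigi

The final consonant of *lapod* is /d/, which is voiced, so the diminutive suffix is -eme, giving *lapodeme*.
The diminutive form *lapodeme*: final sound = /e/, a vowel → -ar → *lapodemear*.
The plural form *lapodemear* — last vowel /a/ (an unrounded vowel) → -igi → *lapodemearigi*.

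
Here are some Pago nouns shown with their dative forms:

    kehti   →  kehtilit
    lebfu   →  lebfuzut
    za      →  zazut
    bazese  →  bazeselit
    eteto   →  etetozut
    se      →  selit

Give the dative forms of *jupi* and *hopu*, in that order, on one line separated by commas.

jupilit, hopuzut

The suffix is conditioned by the last vowel: -lit when the last vowel of the stem is a front vowel (*kehti*, *bazese*, *se*); -zut when the last vowel of the stem is a back vowel (*lebfu*, *za*, *eteto*).
The last vowel of *jupi* is /i/, which is a front vowel, so the suffix is -lit, giving *jupilit*.
The last vowel of *hopu* is /u/, which is a back vowel, so the suffix is -zut, giving *hopuzut*.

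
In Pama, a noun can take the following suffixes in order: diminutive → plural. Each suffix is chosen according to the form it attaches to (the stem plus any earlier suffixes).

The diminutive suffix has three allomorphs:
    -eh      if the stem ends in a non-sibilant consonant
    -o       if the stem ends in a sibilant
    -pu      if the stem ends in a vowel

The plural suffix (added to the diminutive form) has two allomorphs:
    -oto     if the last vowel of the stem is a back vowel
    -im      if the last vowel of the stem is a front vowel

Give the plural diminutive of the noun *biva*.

*biva* — final sound /a/ (a vowel) → -pu → *bivapu*.
The diminutive form *bivapu* — last vowel /u/ (a back vowel) → -oto → *bivapuoto*.

bivapuoto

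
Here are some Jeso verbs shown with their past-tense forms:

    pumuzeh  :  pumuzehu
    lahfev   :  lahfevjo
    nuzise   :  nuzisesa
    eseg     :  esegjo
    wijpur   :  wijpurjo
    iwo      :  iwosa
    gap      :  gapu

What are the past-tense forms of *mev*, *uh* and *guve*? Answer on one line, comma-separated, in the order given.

mevjo, uhu, guvesa

Looking at the final sound of each stem: -u when the stem ends in a voiceless consonant (*pumuzeh*, *gap*); -jo when the stem ends in a voiced consonant (*lahfev*, *eseg*, *wijpur*); -sa when the stem ends in a vowel (*nuzise*, *iwo*).
Since the final sound of *mev* is /v/ (a voiced consonant), it takes -jo, giving *mevjo*.
The final sound of *uh* is /h/, which is a voiceless consonant, so the suffix is -u, giving *uhu*.
*guve* — final sound /e/ (a vowel) → -sa → *guvesa*.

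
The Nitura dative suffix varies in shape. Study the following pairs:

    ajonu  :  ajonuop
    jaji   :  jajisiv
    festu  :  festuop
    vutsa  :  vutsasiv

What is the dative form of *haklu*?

hakluop

Looking at the last vowel of each stem: -op when the last vowel of the stem is a rounded vowel (*ajonu*, *festu*); -siv when the last vowel of the stem is an unrounded vowel (*jaji*, *vutsa*).
*haklu* — last vowel /u/ (a rounded vowel) → -op → *hakluop*.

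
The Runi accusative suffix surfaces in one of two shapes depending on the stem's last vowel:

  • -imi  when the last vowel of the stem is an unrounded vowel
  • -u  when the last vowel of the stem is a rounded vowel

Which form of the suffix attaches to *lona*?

Since the last vowel of *lona* is /a/ (an unrounded vowel), it takes -imi.

-imi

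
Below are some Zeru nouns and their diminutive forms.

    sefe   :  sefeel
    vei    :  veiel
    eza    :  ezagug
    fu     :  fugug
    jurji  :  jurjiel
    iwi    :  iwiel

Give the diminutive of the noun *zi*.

The suffix is conditioned by the last vowel: -el when the last vowel of the stem is a front vowel (*sefe*, *vei*, *jurji*, *iwi*); -gug when the last vowel of the stem is a back vowel (*eza*, *fu*).
*zi* — last vowel /i/ (a front vowel) → -el → *ziel*.

ziel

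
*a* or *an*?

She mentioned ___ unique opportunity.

The indefinite article is chosen by the initial *sound* of the following word, not its spelling.
*unique* begins with the sound /juː/ (u pronounced /juː/) — a consonant sound.
So the article is *a*: She mentioned a unique opportunity.

a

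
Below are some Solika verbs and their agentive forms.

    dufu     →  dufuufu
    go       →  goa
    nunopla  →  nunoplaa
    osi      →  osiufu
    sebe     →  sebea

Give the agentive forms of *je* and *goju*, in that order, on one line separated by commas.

The alternation tracks the last vowel of the stem — -ufu when the last vowel of the stem is a high vowel (*dufu*, *osi*); -a when the last vowel of the stem is a non-high vowel (*go*, *nunopla*, *sebe*).
The last vowel of *je* is /e/, which is a non-high vowel, so the suffix is -a, giving *jea*.
Since the last vowel of *goju* is /u/ (a high vowel), it takes -ufu, giving *gojuufu*.

jea, gojuufu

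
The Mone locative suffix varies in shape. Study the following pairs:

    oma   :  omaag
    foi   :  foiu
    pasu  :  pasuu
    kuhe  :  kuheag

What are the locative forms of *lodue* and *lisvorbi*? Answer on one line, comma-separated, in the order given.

Looking at the last vowel of each stem: -u when the last vowel of the stem is a high vowel (*foi*, *pasu*); -ag when the last vowel of the stem is a non-high vowel (*oma*, *kuhe*).
The last vowel of *lodue* is /e/, which is a non-high vowel, so the suffix is -ag, giving *lodueag*.
The last vowel of *lisvorbi* is /i/, which is a high vowel, so the suffix is -u, giving *lisvorbiu*.

lodueag, lisvorbiu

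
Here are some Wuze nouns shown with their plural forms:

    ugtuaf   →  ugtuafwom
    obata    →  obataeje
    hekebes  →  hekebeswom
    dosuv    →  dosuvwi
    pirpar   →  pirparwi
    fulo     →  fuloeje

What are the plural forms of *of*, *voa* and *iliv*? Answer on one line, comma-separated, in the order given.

ofwom, voaeje, ilivwi

Looking at the final sound of each stem: -wom when the stem ends in a voiceless consonant (*ugtuaf*, *hekebes*); -wi when the stem ends in a voiced consonant (*dosuv*, *pirpar*); -eje when the stem ends in a vowel (*obata*, *fulo*).
Since the final sound of *of* is /f/ (a voiceless consonant), it takes -wom, giving *ofwom*.
The final sound of *voa* is /a/, which is a vowel, so the suffix is -eje, giving *voaeje*.
*iliv*: final sound = /v/, a voiced consonant → -wi → *ilivwi*.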